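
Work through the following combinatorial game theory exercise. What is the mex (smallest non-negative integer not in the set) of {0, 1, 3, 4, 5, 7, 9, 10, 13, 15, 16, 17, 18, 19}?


Set = {0, 1, 3, 4, 5, 7, 9, 10, 13, 15, 16, 17, 18, 19}
0 is in the set.
1 is in the set.
2 is NOT in the set. This is the mex.
mex = 2

2


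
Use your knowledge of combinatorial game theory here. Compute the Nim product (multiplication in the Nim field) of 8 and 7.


Nim multiplication is bilinear over XOR: (u XOR v) * w = (u*w) XOR (v*w).
So we split each operand into its bit components and XOR the pairwise Nim products.
8 = 8 (as XOR of powers of 2).
7 = 1 + 2 + 4 (as XOR of powers of 2).
Using the standard Nim-product table on single bits:
  2*2 = 3,   2*4 = 8,   2*8 = 12,
  4*4 = 6,   4*8 = 11,  8*8 = 13,
and  1*x = x (identity), k*l = l*k (commutative).
Pairwise Nim products:
  8 * 1 = 8
  8 * 2 = 12
  8 * 4 = 11
XOR them: 8 XOR 12 XOR 11 = 15.
Result: 8 * 7 = 15 (in Nim).

15


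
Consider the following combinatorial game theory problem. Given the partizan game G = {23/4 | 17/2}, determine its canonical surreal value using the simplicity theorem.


Left options: {23/4}, max = 23/4
Right options: {17/2}, min = 17/2
All options are numbers and max(Left) < min(Right), so by the simplicity theorem the value is the simplest (earliest-born) number strictly between 23/4 and 17/2.
Integers 6 through 8 all lie strictly between 23/4 and 17/2.
Among integers, the simplest (lowest birthday = smallest |n|; 0 is born on day 0, +-n on day n) is 6.
No non-integer in the interval can be simpler: if x is a non-integer in the interval, then floor(x) or ceil(x) also lies in the interval (the interval contains an integer), and both are proper prefixes of x's sign expansion, i.e. born earlier. So the game value is 6.
Game value = 6

6


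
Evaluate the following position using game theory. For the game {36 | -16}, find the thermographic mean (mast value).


Game = {36 | -16}, a switch {a | b} with numbers a > b.
Its thermograph has left wall a - t and right wall b + t, which meet at t = (a - b)/2, where both equal (a + b)/2. So the mast (mean value) is at (a + b)/2.
Mean = (36 + (-16))/2 = 20/2 = 10

10


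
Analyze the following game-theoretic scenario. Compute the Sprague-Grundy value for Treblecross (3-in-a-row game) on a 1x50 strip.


Treblecross: place X on empty cells; 3-in-a-row wins.
Playing within two cells of an existing X lets the opponent win at once, so sensible play treats the cells i-2..i+2 around each X as dead. The player left with no safe cell loses, so this is a normal-play take-away game on strips of safe cells.
Placing X at cell i (0-indexed) of a strip of k safe cells leaves independent strips of sizes max(0, i-2) and max(0, k-i-3). Hence G(k) = mex{ G(max(0,i-2)) XOR G(max(0,k-i-3)) : 0 <= i < k }, with G(0) = 0.
G(1): splits (0,0):0^0=0 -> mex({0}) = 1
G(2): splits (0,0):0^0=0 -> mex({0}) = 1
G(3): splits (0,0):0^0=0 -> mex({0}) = 1
G(4): splits (0,1):0^1=1 (0,0):0^0=0 -> mex({0, 1}) = 2
G(5): splits (0,2):0^1=1 (0,1):0^1=1 (0,0):0^0=0 -> mex({0, 1}) = 2
G(6) = mex({1}) = 0
G(7) = mex({0, 1, 2}) = 3
G(8) = mex({0, 1, 2}) = 3
G(9) = mex({0, 2}) = 1
G(10) = mex({0, 2, 3}) = 1
G(11) = mex({0, 3}) = 1
G(12) = mex({1, 3}) = 0
G(13) = mex({0, 1, 2, 3}) = 4
G(14) = mex({0, 1, 2}) = 3
G(15) = mex({0, 1, 2}) = 3
G(16) = mex({0, 1, 2, 4}) = 3
G(17) = mex({0, 1, 3, 4}) = 2
G(18) = mex({0, 1, 3, 4}) = 2
G(19) = mex({0, 1, 3, 5}) = 2
G(20) = mex({0, 1, 2, 3, 5}) = 4
G(21) = mex({0, 1, 2, 3, 5}) = 4
G(22) = mex({1, 2, 6}) = 0
G(23) = mex({0, 1, 2, 3, 4, 6}) = 5
G(24) = mex({0, 1, 2, 3, 4}) = 5
G(25) = mex({0, 1, 3, 4, 7}) = 2
G(26) = mex({0, 1, 3, 4, 5, 7}) = 2
G(27) = mex({0, 1, 3, 5}) = 2
G(28) = mex({0, 1, 2, 5}) = 3
G(29) = mex({0, 1, 2, 4, 5, 6}) = 3
G(30) = mex({1, 2, 4, 6}) = 0
G(31) = mex({0, 1, 2, 3, 4, 6}) = 5
G(32) = mex({1, 2, 3, 4, 7}) = 0
G(33) = mex({0, 3, 7}) = 1
G(34) = mex({0, 2, 3, 5, 7}) = 1
G(35) = mex({0, 2, 3, 5, 6}) = 1
G(36) = mex({0, 1, 2, 5, 6}) = 3
G(37) = mex({0, 1, 2, 4, 5, 6}) = 3
G(38) = mex({0, 1, 2, 4}) = 3
G(39) = mex({0, 1, 2, 3, 4, 7}) = 5
G(40) = mex({0, 1, 2, 3, 4, 5, 7}) = 6
G(41) = mex({0, 1, 2, 3, 5, 7}) = 4
G(42) = mex({0, 1, 2, 3, 5, 6, 7}) = 4
G(43) = mex({0, 2, 3, 5, 6}) = 1
G(44) = mex({1, 2, 3, 4, 5, 6}) = 0
G(45) = mex({0, 1, 2, 3, 4, 6, 7}) = 5
G(46) = mex({0, 1, 2, 3, 4, 7}) = 5
G(47) = mex({0, 1, 2, 3, 4, 5, 7}) = 6
G(48) = mex({0, 1, 2, 3, 4, 5, 7}) = 6
G(49) = mex({0, 1, 3, 4, 5, 7}) = 2
G(50) = mex({0, 1, 2, 3, 4, 5, 6}) = 7
Therefore G(50) = 7.

7


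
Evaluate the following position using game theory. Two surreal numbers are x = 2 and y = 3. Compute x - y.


x = 2, y = 3
x - y = 2 - 3 = -1

-1


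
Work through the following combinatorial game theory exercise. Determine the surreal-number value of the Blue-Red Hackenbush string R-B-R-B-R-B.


Edges (from ground): R-B-R-B-R-B
By Berlekamp's sign-expansion rule, a Blue-Red Hackenbush stalk has the value of the surreal number whose sign sequence is the edge sequence with B -> + and R -> -.
Sign sequence: -+-+-+
Trace the sign expansion in the surreal number tree, starting from 0:
Edge 1: R (sign -) -> bounds (-inf, 0), value = -1
Edge 2: B (sign +) -> bounds (-1, 0), value = -1/2
Edge 3: R (sign -) -> bounds (-1, -1/2), value = -3/4
Edge 4: B (sign +) -> bounds (-3/4, -1/2), value = -5/8
Edge 5: R (sign -) -> bounds (-3/4, -5/8), value = -11/16
Edge 6: B (sign +) -> bounds (-11/16, -5/8), value = -21/32
Game value = -21/32

-21/32


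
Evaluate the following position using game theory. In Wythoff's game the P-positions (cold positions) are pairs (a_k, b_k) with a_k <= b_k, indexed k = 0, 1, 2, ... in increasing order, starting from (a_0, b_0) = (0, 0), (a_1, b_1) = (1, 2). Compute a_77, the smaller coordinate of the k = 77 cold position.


By Wythoff's theorem, a_k = floor(k * phi) and b_k = floor(k * phi^2) = a_k + k, where phi = (1 + sqrt(5))/2 is the golden ratio.
phi = (1 + sqrt(5))/2 = 1.618034
k = 77
k * phi = 77 * 1.618034 = 124.588617
a_77 = floor(k * phi) = 124

124


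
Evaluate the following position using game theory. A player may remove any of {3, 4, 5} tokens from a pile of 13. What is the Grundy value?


The subtraction set is S = {3, 4, 5}.
G(k) = mex{ G(k - s) : s in S, s <= k }. We compute iteratively: G(0) = 0.
G(1) = mex({}) = 0
G(2) = mex({}) = 0
G(3) = mex({0}) = 1
G(4) = mex({0}) = 1
G(5) = mex({0}) = 1
G(6) = mex({0, 1}) = 2
G(7) = mex({0, 1}) = 2
G(8) = mex({1}) = 0
G(9) = mex({1, 2}) = 0
G(10) = mex({1, 2}) = 0
G(11) = mex({0, 2}) = 1
G(12) = mex({0, 2}) = 1
Observe that G(8)..G(12) = 0, 0, 0, 1, 1 repeats G(0)..G(4) = 0, 0, 0, 1, 1.
For k >= max(S) = 5, G(k) is determined by the previous 5 values G(k-5)..G(k-1); a window of 5 consecutive values has recurred shifted by 8, so by induction G(k + 8) = G(k) for all k >= 0: the sequence is periodic from the start with period 8.
One period: G(0..7) = 0, 0, 0, 1, 1, 1, 2, 2.
13 mod 8 = 5, so G(13) = G(5) = 1.

1


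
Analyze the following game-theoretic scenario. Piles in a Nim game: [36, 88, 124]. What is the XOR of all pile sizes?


We need the XOR (exclusive or) of all pile sizes.
After XOR-ing pile 1 (size 36): 0 XOR 36 = 36
After XOR-ing pile 2 (size 88): 36 XOR 88 = 124
After XOR-ing pile 3 (size 124): 124 XOR 124 = 0
The Nim-value of this position is 0.

0


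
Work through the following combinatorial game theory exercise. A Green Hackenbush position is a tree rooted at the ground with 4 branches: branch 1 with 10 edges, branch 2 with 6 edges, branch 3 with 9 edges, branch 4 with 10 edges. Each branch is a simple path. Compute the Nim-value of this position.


The tree has 4 branches from the ground vertex.
In Green Hackenbush, the Nim-value of a simple path of length k is k.
Branch 1: length 10, Nim-value = 10
Branch 2: length 6, Nim-value = 6
Branch 3: length 9, Nim-value = 9
Branch 4: length 10, Nim-value = 10
Total Nim-value = XOR of all branch values:
0 XOR 10 = 10
10 XOR 6 = 12
12 XOR 9 = 5
5 XOR 10 = 15
Nim-value of the tree = 15

15


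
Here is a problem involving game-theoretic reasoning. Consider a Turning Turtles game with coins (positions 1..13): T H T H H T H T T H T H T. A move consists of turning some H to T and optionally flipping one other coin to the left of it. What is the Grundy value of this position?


Coins: T H T H H T H T T H T H T
Key fact: a single head at position k behaves exactly like a Nim heap of size k (turning it to T and optionally flipping a coin at j < k corresponds to moving the heap from k to j, or to 0), and heads combine as a disjunctive sum (two heads at the same place would cancel, matching j XOR j = 0). So the Nim-value is the XOR of the 1-indexed positions of the heads.
Face-up positions (1-indexed): [2, 4, 5, 7, 10, 12]
XOR 0 with 2: 0 XOR 2 = 2
XOR 2 with 4: 2 XOR 4 = 6
XOR 6 with 5: 6 XOR 5 = 3
XOR 3 with 7: 3 XOR 7 = 4
XOR 4 with 10: 4 XOR 10 = 14
XOR 14 with 12: 14 XOR 12 = 2
Nim-value = 2

2


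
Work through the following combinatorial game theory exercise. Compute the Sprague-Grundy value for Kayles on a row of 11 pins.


Kayles: a move removes 1 or 2 adjacent pins from a contiguous row.
Removing pins from a row of k leaves two independent rows (a, b) with a + b = k - 1 (one pin) or a + b = k - 2 (two pins); an end removal gives a = 0.
By Sprague-Grundy, G(k) = mex{ G(a) XOR G(b) } over all these splits. G(0) = 0.
G(1): splits (0,0):0^0=0 -> mex({0}) = 1
G(2): splits (0,1):0^1=1 (0,0):0^0=0 -> mex({0, 1}) = 2
G(3): splits (0,2):0^2=2 (1,1):1^1=0 (0,1):0^1=1 -> mex({0, 1, 2}) = 3
G(4): splits (0,3):0^3=3 (1,2):1^2=3 (0,2):0^2=2 (1,1):1^1=0 -> mex({0, 2, 3}) = 1
G(5): splits (0,4):0^1=1 (1,3):1^3=2 (2,2):2^2=0 (0,3):0^3=3 (1,2):1^2=3 -> mex({0, 1, 2, 3}) = 4
G(6) = mex({0, 1, 2, 4}) = 3
G(7) = mex({0, 1, 3, 4, 5}) = 2
G(8) = mex({0, 2, 3, 5, 6}) = 1
G(9) = mex({0, 1, 2, 3, 6, 7}) = 4
G(10) = mex({0, 1, 3, 4, 5, 7}) = 2
G(11) = mex({0, 1, 2, 3, 4, 5}) = 6
Therefore G(11) = 6.

6


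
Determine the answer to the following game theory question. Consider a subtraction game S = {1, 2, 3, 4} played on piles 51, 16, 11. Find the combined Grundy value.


Subtraction set: {1, 2, 3, 4}
For this subtraction set, G(n) = n mod 5 (period = max + 1 = 5).
Pile 1 (size 51): G(51) = 51 mod 5 = 1
Pile 2 (size 16): G(16) = 16 mod 5 = 1
Pile 3 (size 11): G(11) = 11 mod 5 = 1
Total Grundy value = XOR of all: 1 XOR 1 XOR 1 = 1

1


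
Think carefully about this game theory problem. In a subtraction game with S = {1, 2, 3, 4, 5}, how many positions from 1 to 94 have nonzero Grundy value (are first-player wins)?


Subtraction set S = {1, 2, 3, 4, 5}, so G(n) = n mod 6.
G(n) = 0 when n is a multiple of 6.
Multiples of 6 in [1, 94]: 15
N-positions (nonzero Grundy) = 94 - 15 = 79

79


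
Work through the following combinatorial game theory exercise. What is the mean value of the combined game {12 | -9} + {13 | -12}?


G1 = {12 | -9}, G2 = {13 | -12}
Each is a switch {a | b} with numbers a > b; its mean value is (a + b)/2, and mean value is additive over game sums: m(G1 + G2) = m(G1) + m(G2).
Mean of G1 = (12 + (-9))/2 = 3/2 = 3/2
Mean of G2 = (13 + (-12))/2 = 1/2 = 1/2
Mean of G1 + G2 = 3/2 + 1/2 = 2

2


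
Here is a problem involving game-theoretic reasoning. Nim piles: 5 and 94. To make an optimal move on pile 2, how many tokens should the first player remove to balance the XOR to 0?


Piles: 5 and 94
Current XOR: 5 XOR 94 = 91 (non-zero, so this is an N-position).
To make the XOR zero, we need to find a move that balances the piles.
For pile 2 (size 94): target = 94 XOR 91 = 5
We reduce pile 2 from 94 to 5.
Tokens removed: 94 - 5 = 89
Verification: 5 XOR 5 = 0

89


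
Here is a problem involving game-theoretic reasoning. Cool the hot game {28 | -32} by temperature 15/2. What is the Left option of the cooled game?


Original game: {28 | -32} (a switch {a | b} with a > b).
Cooling by t (for t below the temperature (a - b)/2 = 30) taxes each move by t: {a | b} cooled by t is {a - t | b + t}.
Cooling amount: t = 15/2
Cooled Left option: 28 - 15/2 = 41/2
Cooled Right option: -32 + 15/2 = -49/2
Cooled game: {41/2 | -49/2}
Left option = 41/2

41/2


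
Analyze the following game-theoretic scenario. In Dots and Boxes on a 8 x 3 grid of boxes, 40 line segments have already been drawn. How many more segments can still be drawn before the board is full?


Grid: 8 x 3 boxes, i.e. 9 rows and 4 columns of dots.
Horizontal edges: (rows + 1) * cols = 9 * 3 = 27
Vertical edges: rows * (cols + 1) = 8 * 4 = 32
Total edges: 27 + 32 = 59
Edges drawn: 40
Remaining: 59 - 40 = 19

19


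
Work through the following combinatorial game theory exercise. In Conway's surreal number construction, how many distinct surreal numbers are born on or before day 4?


Day 0: {|} = 0 is born. Count = 1.
Day n: the number of surreal numbers born by day n is 2^(n+1) - 1.
By day 0: 2^1 - 1 = 1
By day 1: 2^2 - 1 = 3
By day 2: 2^3 - 1 = 7
By day 3: 2^4 - 1 = 15
By day 4: 2^5 - 1 = 31
By day 4: 31 surreal numbers.

31


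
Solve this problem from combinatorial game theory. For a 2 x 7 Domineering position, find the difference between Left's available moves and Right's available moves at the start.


Board is 2 x 7 (rows x cols).
Left (vertical) placements: (rows-1) * cols = 1 * 7 = 7
Right (horizontal) placements: rows * (cols-1) = 2 * 6 = 12
Advantage = Left - Right = 7 - 12 = -5

-5


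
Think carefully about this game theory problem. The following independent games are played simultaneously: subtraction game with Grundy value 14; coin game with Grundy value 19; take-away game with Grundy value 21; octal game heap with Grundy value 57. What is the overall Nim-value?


By the Sprague-Grundy theorem, the Grundy value of a sum of games is the XOR of individual Grundy values.
subtraction game: Grundy value = 14. Running XOR: 0 XOR 14 = 14
coin game: Grundy value = 19. Running XOR: 14 XOR 19 = 29
take-away game: Grundy value = 21. Running XOR: 29 XOR 21 = 8
octal game heap: Grundy value = 57. Running XOR: 8 XOR 57 = 49
The combined Grundy value is 49.

49


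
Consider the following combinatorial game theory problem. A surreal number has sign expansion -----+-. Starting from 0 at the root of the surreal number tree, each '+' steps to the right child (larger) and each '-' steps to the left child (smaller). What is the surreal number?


Sign expansion: -----+-
Rule: track bounds (lo, hi), initially (-inf, +inf). On '+', the current value becomes lo and we move to the simplest number in (value, hi): value + 1 if hi = +inf, otherwise the midpoint (value + hi)/2. On '-', the current value becomes hi and we move to value - 1 if lo = -inf, otherwise the midpoint (lo + value)/2.
Start at 0.
Step 1: sign = -, move left. Bounds: (-inf, 0). Value = -1
Step 2: sign = -, move left. Bounds: (-inf, -1). Value = -2
Step 3: sign = -, move left. Bounds: (-inf, -2). Value = -3
Step 4: sign = -, move left. Bounds: (-inf, -3). Value = -4
Step 5: sign = -, move left. Bounds: (-inf, -4). Value = -5
Step 6: sign = +, move right. Bounds: (-5, -4). Value = -9/2
Step 7: sign = -, move left. Bounds: (-5, -9/2). Value = -19/4
The surreal number with sign expansion -----+- is -19/4.

-19/4


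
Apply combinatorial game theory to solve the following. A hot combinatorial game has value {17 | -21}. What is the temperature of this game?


The game is {17 | -21}, a switch {a | b} with numbers a > b.
Cooling {a | b} by t gives {a - t | b + t}, which stops being hot when a - t = b + t, i.e. at t = (a - b)/2. So the temperature of a switch is (a - b)/2.
Temperature = (Left option - Right option) / 2
= (17 - (-21)) / 2
= 38 / 2
= 19

19


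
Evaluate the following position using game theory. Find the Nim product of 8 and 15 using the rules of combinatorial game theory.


Nim multiplication is bilinear over XOR: (u XOR v) * w = (u*w) XOR (v*w).
So we split each operand into its bit components and XOR the pairwise Nim products.
8 = 8 (as XOR of powers of 2).
15 = 1 + 2 + 4 + 8 (as XOR of powers of 2).
Using the standard Nim-product table on single bits:
  2*2 = 3,   2*4 = 8,   2*8 = 12,
  4*4 = 6,   4*8 = 11,  8*8 = 13,
and  1*x = x (identity), k*l = l*k (commutative).
Pairwise Nim products:
  8 * 1 = 8
  8 * 2 = 12
  8 * 4 = 11
  8 * 8 = 13
XOR them: 8 XOR 12 XOR 11 XOR 13 = 2.
Result: 8 * 15 = 2 (in Nim).

2


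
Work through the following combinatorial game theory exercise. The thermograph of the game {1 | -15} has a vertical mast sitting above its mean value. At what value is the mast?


Game = {1 | -15}, a switch {a | b} with numbers a > b.
Its thermograph has left wall a - t and right wall b + t, which meet at t = (a - b)/2, where both equal (a + b)/2. So the mast (mean value) is at (a + b)/2.
Mean = (1 + (-15))/2 = -14/2 = -7

-7


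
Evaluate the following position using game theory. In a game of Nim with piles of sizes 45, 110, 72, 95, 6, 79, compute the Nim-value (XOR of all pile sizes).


We need the XOR (exclusive or) of all pile sizes.
After XOR-ing pile 1 (size 45): 0 XOR 45 = 45
After XOR-ing pile 2 (size 110): 45 XOR 110 = 67
After XOR-ing pile 3 (size 72): 67 XOR 72 = 11
After XOR-ing pile 4 (size 95): 11 XOR 95 = 84
After XOR-ing pile 5 (size 6): 84 XOR 6 = 82
After XOR-ing pile 6 (size 79): 82 XOR 79 = 29
The Nim-value of this position is 29.

29


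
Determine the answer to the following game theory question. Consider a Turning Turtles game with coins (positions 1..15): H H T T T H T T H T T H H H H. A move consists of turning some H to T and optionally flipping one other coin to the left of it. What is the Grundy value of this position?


Coins: H H T T T H T T H T T H H H H
Key fact: a single head at position k behaves exactly like a Nim heap of size k (turning it to T and optionally flipping a coin at j < k corresponds to moving the heap from k to j, or to 0), and heads combine as a disjunctive sum (two heads at the same place would cancel, matching j XOR j = 0). So the Nim-value is the XOR of the 1-indexed positions of the heads.
Face-up positions (1-indexed): [1, 2, 6, 9, 12, 13, 14, 15]
XOR 0 with 1: 0 XOR 1 = 1
XOR 1 with 2: 1 XOR 2 = 3
XOR 3 with 6: 3 XOR 6 = 5
XOR 5 with 9: 5 XOR 9 = 12
XOR 12 with 12: 12 XOR 12 = 0
XOR 0 with 13: 0 XOR 13 = 13
XOR 13 with 14: 13 XOR 14 = 3
XOR 3 with 15: 3 XOR 15 = 12
Nim-value = 12

12


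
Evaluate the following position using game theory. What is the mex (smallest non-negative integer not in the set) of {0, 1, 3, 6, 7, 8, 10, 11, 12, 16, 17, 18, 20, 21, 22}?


Set = {0, 1, 3, 6, 7, 8, 10, 11, 12, 16, 17, 18, 20, 21, 22}
0 is in the set.
1 is in the set.
2 is NOT in the set. This is the mex.
mex = 2

2


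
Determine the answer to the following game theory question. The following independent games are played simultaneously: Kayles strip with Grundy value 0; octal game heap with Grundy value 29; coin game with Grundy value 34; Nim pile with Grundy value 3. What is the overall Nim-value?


By the Sprague-Grundy theorem, the Grundy value of a sum of games is the XOR of individual Grundy values.
Kayles strip: Grundy value = 0. Running XOR: 0 XOR 0 = 0
octal game heap: Grundy value = 29. Running XOR: 0 XOR 29 = 29
coin game: Grundy value = 34. Running XOR: 29 XOR 34 = 63
Nim pile: Grundy value = 3. Running XOR: 63 XOR 3 = 60
The combined Grundy value is 60.

60


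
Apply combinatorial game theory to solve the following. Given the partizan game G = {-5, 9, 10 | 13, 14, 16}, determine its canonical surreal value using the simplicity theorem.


Left options: {-5, 9, 10}, max = 10
Right options: {13, 14, 16}, min = 13
All options are numbers and max(Left) < min(Right), so by the simplicity theorem the value is the simplest (earliest-born) number strictly between 10 and 13.
Integers 11 through 12 all lie strictly between 10 and 13.
Among integers, the simplest (lowest birthday = smallest |n|; 0 is born on day 0, +-n on day n) is 11.
No non-integer in the interval can be simpler: if x is a non-integer in the interval, then floor(x) or ceil(x) also lies in the interval (the interval contains an integer), and both are proper prefixes of x's sign expansion, i.e. born earlier. So the game value is 11.
Game value = 11

11


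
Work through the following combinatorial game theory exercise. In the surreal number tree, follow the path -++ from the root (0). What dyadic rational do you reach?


Sign expansion: -++
Rule: track bounds (lo, hi), initially (-inf, +inf). On '+', the current value becomes lo and we move to the simplest number in (value, hi): value + 1 if hi = +inf, otherwise the midpoint (value + hi)/2. On '-', the current value becomes hi and we move to value - 1 if lo = -inf, otherwise the midpoint (lo + value)/2.
Start at 0.
Step 1: sign = -, move left. Bounds: (-inf, 0). Value = -1
Step 2: sign = +, move right. Bounds: (-1, 0). Value = -1/2
Step 3: sign = +, move right. Bounds: (-1/2, 0). Value = -1/4
The surreal number with sign expansion -++ is -1/4.

-1/4


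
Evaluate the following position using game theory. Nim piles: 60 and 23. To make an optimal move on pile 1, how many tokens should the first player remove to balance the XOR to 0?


Piles: 60 and 23
Current XOR: 60 XOR 23 = 43 (non-zero, so this is an N-position).
To make the XOR zero, we need to find a move that balances the piles.
For pile 1 (size 60): target = 60 XOR 43 = 23
We reduce pile 1 from 60 to 23.
Tokens removed: 60 - 23 = 37
Verification: 23 XOR 23 = 0

37


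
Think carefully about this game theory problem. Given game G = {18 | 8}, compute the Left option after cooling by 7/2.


Original game: {18 | 8} (a switch {a | b} with a > b).
Cooling by t (for t below the temperature (a - b)/2 = 5) taxes each move by t: {a | b} cooled by t is {a - t | b + t}.
Cooling amount: t = 7/2
Cooled Left option: 18 - 7/2 = 29/2
Cooled Right option: 8 + 7/2 = 23/2
Cooled game: {29/2 | 23/2}
Left option = 29/2

29/2


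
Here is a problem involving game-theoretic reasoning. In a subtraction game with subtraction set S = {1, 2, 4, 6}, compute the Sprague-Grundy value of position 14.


The subtraction set is S = {1, 2, 4, 6}.
G(k) = mex{ G(k - s) : s in S, s <= k }. We compute iteratively: G(0) = 0.
G(1) = mex({0}) = 1
G(2) = mex({0, 1}) = 2
G(3) = mex({1, 2}) = 0
G(4) = mex({0, 2}) = 1
G(5) = mex({0, 1}) = 2
G(6) = mex({0, 1, 2}) = 3
G(7) = mex({0, 1, 2, 3}) = 4
G(8) = mex({1, 2, 3, 4}) = 0
G(9) = mex({0, 2, 4}) = 1
G(10) = mex({0, 1, 3}) = 2
G(11) = mex({1, 2, 4}) = 0
G(12) = mex({0, 2, 3}) = 1
G(13) = mex({0, 1, 4}) = 2
Observe that G(8)..G(13) = 0, 1, 2, 0, 1, 2 repeats G(0)..G(5) = 0, 1, 2, 0, 1, 2.
For k >= max(S) = 6, G(k) is determined by the previous 6 values G(k-6)..G(k-1); a window of 6 consecutive values has recurred shifted by 8, so by induction G(k + 8) = G(k) for all k >= 0: the sequence is periodic from the start with period 8.
One period: G(0..7) = 0, 1, 2, 0, 1, 2, 3, 4.
14 mod 8 = 6, so G(14) = G(6) = 3.

3


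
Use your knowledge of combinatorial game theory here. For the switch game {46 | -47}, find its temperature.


The game is {46 | -47}, a switch {a | b} with numbers a > b.
Cooling {a | b} by t gives {a - t | b + t}, which stops being hot when a - t = b + t, i.e. at t = (a - b)/2. So the temperature of a switch is (a - b)/2.
Temperature = (Left option - Right option) / 2
= (46 - (-47)) / 2
= 93 / 2
= 93/2

93/2


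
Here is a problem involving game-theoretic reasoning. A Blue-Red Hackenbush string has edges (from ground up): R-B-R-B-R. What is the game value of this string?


Edges (from ground): R-B-R-B-R
By Berlekamp's sign-expansion rule, a Blue-Red Hackenbush stalk has the value of the surreal number whose sign sequence is the edge sequence with B -> + and R -> -.
Sign sequence: -+-+-
Trace the sign expansion in the surreal number tree, starting from 0:
Edge 1: R (sign -) -> bounds (-inf, 0), value = -1
Edge 2: B (sign +) -> bounds (-1, 0), value = -1/2
Edge 3: R (sign -) -> bounds (-1, -1/2), value = -3/4
Edge 4: B (sign +) -> bounds (-3/4, -1/2), value = -5/8
Edge 5: R (sign -) -> bounds (-3/4, -5/8), value = -11/16
Game value = -11/16

-11/16


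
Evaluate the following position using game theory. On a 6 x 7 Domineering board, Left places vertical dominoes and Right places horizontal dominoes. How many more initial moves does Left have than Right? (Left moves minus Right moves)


Board is 6 x 7 (rows x cols).
Left (vertical) placements: (rows-1) * cols = 5 * 7 = 35
Right (horizontal) placements: rows * (cols-1) = 6 * 6 = 36
Advantage = Left - Right = 35 - 36 = -1

-1


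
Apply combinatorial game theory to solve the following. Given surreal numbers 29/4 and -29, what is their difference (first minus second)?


x = 29/4, y = -29
Converting to common denominator: 4
x = 29/4, y = -116/4
x - y = 29/4 - -29 = 145/4

145/4


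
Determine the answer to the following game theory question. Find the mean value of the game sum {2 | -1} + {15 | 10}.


G1 = {2 | -1}, G2 = {15 | 10}
Each is a switch {a | b} with numbers a > b; its mean value is (a + b)/2, and mean value is additive over game sums: m(G1 + G2) = m(G1) + m(G2).
Mean of G1 = (2 + (-1))/2 = 1/2 = 1/2
Mean of G2 = (15 + (10))/2 = 25/2 = 25/2
Mean of G1 + G2 = 1/2 + 25/2 = 13

13


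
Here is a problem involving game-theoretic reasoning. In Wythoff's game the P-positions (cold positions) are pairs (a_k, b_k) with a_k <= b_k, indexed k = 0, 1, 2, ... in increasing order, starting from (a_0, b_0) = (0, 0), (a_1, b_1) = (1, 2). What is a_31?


By Wythoff's theorem, a_k = floor(k * phi) and b_k = floor(k * phi^2) = a_k + k, where phi = (1 + sqrt(5))/2 is the golden ratio.
phi = (1 + sqrt(5))/2 = 1.618034
k = 31
k * phi = 31 * 1.618034 = 50.159054
a_31 = floor(k * phi) = 50

50


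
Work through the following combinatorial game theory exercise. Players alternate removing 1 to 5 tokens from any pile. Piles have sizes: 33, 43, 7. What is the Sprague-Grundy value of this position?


Subtraction set: {1, 2, 3, 4, 5}
For this subtraction set, G(n) = n mod 6 (period = max + 1 = 6).
Pile 1 (size 33): G(33) = 33 mod 6 = 3
Pile 2 (size 43): G(43) = 43 mod 6 = 1
Pile 3 (size 7): G(7) = 7 mod 6 = 1
Total Grundy value = XOR of all: 3 XOR 1 XOR 1 = 3

3


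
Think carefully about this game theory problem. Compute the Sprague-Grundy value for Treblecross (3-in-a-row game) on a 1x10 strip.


Treblecross: place X on empty cells; 3-in-a-row wins.
Playing within two cells of an existing X lets the opponent win at once, so sensible play treats the cells i-2..i+2 around each X as dead. The player left with no safe cell loses, so this is a normal-play take-away game on strips of safe cells.
Placing X at cell i (0-indexed) of a strip of k safe cells leaves independent strips of sizes max(0, i-2) and max(0, k-i-3). Hence G(k) = mex{ G(max(0,i-2)) XOR G(max(0,k-i-3)) : 0 <= i < k }, with G(0) = 0.
G(1): splits (0,0):0^0=0 -> mex({0}) = 1
G(2): splits (0,0):0^0=0 -> mex({0}) = 1
G(3): splits (0,0):0^0=0 -> mex({0}) = 1
G(4): splits (0,1):0^1=1 (0,0):0^0=0 -> mex({0, 1}) = 2
G(5): splits (0,2):0^1=1 (0,1):0^1=1 (0,0):0^0=0 -> mex({0, 1}) = 2
G(6) = mex({1}) = 0
G(7) = mex({0, 1, 2}) = 3
G(8) = mex({0, 1, 2}) = 3
G(9) = mex({0, 2}) = 1
G(10) = mex({0, 2, 3}) = 1
Therefore G(10) = 1.

1


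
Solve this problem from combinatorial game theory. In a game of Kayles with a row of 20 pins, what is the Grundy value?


Kayles: a move removes 1 or 2 adjacent pins from a contiguous row.
Removing pins from a row of k leaves two independent rows (a, b) with a + b = k - 1 (one pin) or a + b = k - 2 (two pins); an end removal gives a = 0.
By Sprague-Grundy, G(k) = mex{ G(a) XOR G(b) } over all these splits. G(0) = 0.
G(1): splits (0,0):0^0=0 -> mex({0}) = 1
G(2): splits (0,1):0^1=1 (0,0):0^0=0 -> mex({0, 1}) = 2
G(3): splits (0,2):0^2=2 (1,1):1^1=0 (0,1):0^1=1 -> mex({0, 1, 2}) = 3
G(4): splits (0,3):0^3=3 (1,2):1^2=3 (0,2):0^2=2 (1,1):1^1=0 -> mex({0, 2, 3}) = 1
G(5): splits (0,4):0^1=1 (1,3):1^3=2 (2,2):2^2=0 (0,3):0^3=3 (1,2):1^2=3 -> mex({0, 1, 2, 3}) = 4
G(6) = mex({0, 1, 2, 4}) = 3
G(7) = mex({0, 1, 3, 4, 5}) = 2
G(8) = mex({0, 2, 3, 5, 6}) = 1
G(9) = mex({0, 1, 2, 3, 6, 7}) = 4
G(10) = mex({0, 1, 3, 4, 5, 7}) = 2
G(11) = mex({0, 1, 2, 3, 4, 5}) = 6
G(12) = mex({0, 1, 2, 3, 5, 6, 7}) = 4
G(13) = mex({0, 2, 3, 4, 6, 7}) = 1
G(14) = mex({0, 1, 4, 5, 6, 7}) = 2
G(15) = mex({0, 1, 2, 3, 4, 5, 6}) = 7
G(16) = mex({0, 2, 3, 5, 6, 7}) = 1
G(17) = mex({0, 1, 2, 3, 5, 6, 7}) = 4
G(18) = mex({0, 1, 2, 4, 5, 6}) = 3
G(19) = mex({0, 1, 3, 4, 5, 7}) = 2
G(20) = mex({0, 2, 3, 4, 5, 6, 7}) = 1
Therefore G(20) = 1.

1


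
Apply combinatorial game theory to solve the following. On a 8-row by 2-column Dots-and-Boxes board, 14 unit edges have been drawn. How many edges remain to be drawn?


Grid: 8 x 2 boxes, i.e. 9 rows and 3 columns of dots.
Horizontal edges: (rows + 1) * cols = 9 * 2 = 18
Vertical edges: rows * (cols + 1) = 8 * 3 = 24
Total edges: 18 + 24 = 42
Edges drawn: 14
Remaining: 42 - 14 = 28

28


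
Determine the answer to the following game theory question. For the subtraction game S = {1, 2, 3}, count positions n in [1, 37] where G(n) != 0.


Subtraction set S = {1, 2, 3}, so G(n) = n mod 4.
G(n) = 0 when n is a multiple of 4.
Multiples of 4 in [1, 37]: 9
N-positions (nonzero Grundy) = 37 - 9 = 28

28


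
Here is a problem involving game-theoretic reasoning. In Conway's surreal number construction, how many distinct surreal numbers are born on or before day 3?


Day 0: {|} = 0 is born. Count = 1.
Day n: the number of surreal numbers born by day n is 2^(n+1) - 1.
By day 0: 2^1 - 1 = 1
By day 1: 2^2 - 1 = 3
By day 2: 2^3 - 1 = 7
By day 3: 2^4 - 1 = 15
By day 3: 15 surreal numbers.

15


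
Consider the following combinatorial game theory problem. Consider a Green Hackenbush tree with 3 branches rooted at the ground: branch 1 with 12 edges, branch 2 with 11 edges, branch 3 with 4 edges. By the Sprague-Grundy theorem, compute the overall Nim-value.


The tree has 3 branches from the ground vertex.
In Green Hackenbush, the Nim-value of a simple path of length k is k.
Branch 1: length 12, Nim-value = 12
Branch 2: length 11, Nim-value = 11
Branch 3: length 4, Nim-value = 4
Total Nim-value = XOR of all branch values:
0 XOR 12 = 12
12 XOR 11 = 7
7 XOR 4 = 3
Nim-value of the tree = 3

3


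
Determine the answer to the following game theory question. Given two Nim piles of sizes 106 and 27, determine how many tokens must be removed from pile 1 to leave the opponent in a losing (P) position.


Piles: 106 and 27
Current XOR: 106 XOR 27 = 113 (non-zero, so this is an N-position).
To make the XOR zero, we need to find a move that balances the piles.
For pile 1 (size 106): target = 106 XOR 113 = 27
We reduce pile 1 from 106 to 27.
Tokens removed: 106 - 27 = 79
Verification: 27 XOR 27 = 0

79


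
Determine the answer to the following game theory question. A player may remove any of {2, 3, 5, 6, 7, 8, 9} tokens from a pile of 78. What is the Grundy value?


The subtraction set is S = {2, 3, 5, 6, 7, 8, 9}.
G(k) = mex{ G(k - s) : s in S, s <= k }. We compute iteratively: G(0) = 0.
G(1) = mex({}) = 0
G(2) = mex({0}) = 1
G(3) = mex({0}) = 1
G(4) = mex({0, 1}) = 2
G(5) = mex({0, 1}) = 2
G(6) = mex({0, 1, 2}) = 3
G(7) = mex({0, 1, 2}) = 3
G(8) = mex({0, 1, 2, 3}) = 4
G(9) = mex({0, 1, 2, 3}) = 4
G(10) = mex({0, 1, 2, 3, 4}) = 5
G(11) = mex({1, 2, 3, 4}) = 0
G(12) = mex({1, 2, 3, 4, 5}) = 0
G(13) = mex({0, 2, 3, 4, 5}) = 1
G(14) = mex({0, 2, 3, 4}) = 1
G(15) = mex({0, 1, 3, 4, 5}) = 2
G(16) = mex({0, 1, 3, 4, 5}) = 2
G(17) = mex({0, 1, 2, 4, 5}) = 3
G(18) = mex({0, 1, 2, 4, 5}) = 3
G(19) = mex({0, 1, 2, 3, 5}) = 4
Observe that G(11)..G(19) = 0, 0, 1, 1, 2, 2, 3, 3, 4 repeats G(0)..G(8) = 0, 0, 1, 1, 2, 2, 3, 3, 4.
For k >= max(S) = 9, G(k) is determined by the previous 9 values G(k-9)..G(k-1); a window of 9 consecutive values has recurred shifted by 11, so by induction G(k + 11) = G(k) for all k >= 0: the sequence is periodic from the start with period 11.
One period: G(0..10) = 0, 0, 1, 1, 2, 2, 3, 3, 4, 4, 5.
78 mod 11 = 1, so G(78) = G(1) = 0.

0


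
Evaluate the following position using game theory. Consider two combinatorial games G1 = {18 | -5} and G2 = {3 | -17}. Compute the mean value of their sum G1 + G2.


G1 = {18 | -5}, G2 = {3 | -17}
Each is a switch {a | b} with numbers a > b; its mean value is (a + b)/2, and mean value is additive over game sums: m(G1 + G2) = m(G1) + m(G2).
Mean of G1 = (18 + (-5))/2 = 13/2 = 13/2
Mean of G2 = (3 + (-17))/2 = -14/2 = -7
Mean of G1 + G2 = 13/2 + -7 = -1/2

-1/2


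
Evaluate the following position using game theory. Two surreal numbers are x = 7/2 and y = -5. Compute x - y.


x = 7/2, y = -5
Converting to common denominator: 2
x = 7/2, y = -10/2
x - y = 7/2 - -5 = 17/2

17/2


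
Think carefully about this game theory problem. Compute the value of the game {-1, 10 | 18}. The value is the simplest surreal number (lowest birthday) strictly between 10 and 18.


Left options: {-1, 10}, max = 10
Right options: {18}, min = 18
All options are numbers and max(Left) < min(Right), so by the simplicity theorem the value is the simplest (earliest-born) number strictly between 10 and 18.
Integers 11 through 17 all lie strictly between 10 and 18.
Among integers, the simplest (lowest birthday = smallest |n|; 0 is born on day 0, +-n on day n) is 11.
No non-integer in the interval can be simpler: if x is a non-integer in the interval, then floor(x) or ceil(x) also lies in the interval (the interval contains an integer), and both are proper prefixes of x's sign expansion, i.e. born earlier. So the game value is 11.
Game value = 11

11


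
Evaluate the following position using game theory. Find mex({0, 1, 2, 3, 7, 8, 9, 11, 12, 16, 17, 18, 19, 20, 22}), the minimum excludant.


Set = {0, 1, 2, 3, 7, 8, 9, 11, 12, 16, 17, 18, 19, 20, 22}
0 is in the set.
1 is in the set.
2 is in the set.
3 is in the set.
4 is NOT in the set. This is the mex.
mex = 4

4


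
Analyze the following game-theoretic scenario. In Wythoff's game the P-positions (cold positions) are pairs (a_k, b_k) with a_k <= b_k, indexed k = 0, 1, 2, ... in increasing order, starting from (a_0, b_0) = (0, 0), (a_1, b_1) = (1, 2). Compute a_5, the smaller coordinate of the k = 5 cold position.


By Wythoff's theorem, a_k = floor(k * phi) and b_k = floor(k * phi^2) = a_k + k, where phi = (1 + sqrt(5))/2 is the golden ratio.
phi = (1 + sqrt(5))/2 = 1.618034
k = 5
k * phi = 5 * 1.618034 = 8.090170
a_5 = floor(k * phi) = 8

8


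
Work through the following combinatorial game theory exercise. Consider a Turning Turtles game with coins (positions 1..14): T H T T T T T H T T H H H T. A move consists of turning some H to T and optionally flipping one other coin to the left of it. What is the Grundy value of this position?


Coins: T H T T T T T H T T H H H T
Key fact: a single head at position k behaves exactly like a Nim heap of size k (turning it to T and optionally flipping a coin at j < k corresponds to moving the heap from k to j, or to 0), and heads combine as a disjunctive sum (two heads at the same place would cancel, matching j XOR j = 0). So the Nim-value is the XOR of the 1-indexed positions of the heads.
Face-up positions (1-indexed): [2, 8, 11, 12, 13]
XOR 0 with 2: 0 XOR 2 = 2
XOR 2 with 8: 2 XOR 8 = 10
XOR 10 with 11: 10 XOR 11 = 1
XOR 1 with 12: 1 XOR 12 = 13
XOR 13 with 13: 13 XOR 13 = 0
Nim-value = 0

0


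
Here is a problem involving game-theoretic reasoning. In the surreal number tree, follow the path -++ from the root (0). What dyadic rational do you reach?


Sign expansion: -++
Rule: track bounds (lo, hi), initially (-inf, +inf). On '+', the current value becomes lo and we move to the simplest number in (value, hi): value + 1 if hi = +inf, otherwise the midpoint (value + hi)/2. On '-', the current value becomes hi and we move to value - 1 if lo = -inf, otherwise the midpoint (lo + value)/2.
Start at 0.
Step 1: sign = -, move left. Bounds: (-inf, 0). Value = -1
Step 2: sign = +, move right. Bounds: (-1, 0). Value = -1/2
Step 3: sign = +, move right. Bounds: (-1/2, 0). Value = -1/4
The surreal number with sign expansion -++ is -1/4.

-1/4


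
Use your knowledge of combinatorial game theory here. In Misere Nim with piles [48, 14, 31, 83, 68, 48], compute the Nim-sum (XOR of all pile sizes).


We need the XOR (exclusive or) of all pile sizes.
After XOR-ing pile 1 (size 48): 0 XOR 48 = 48
After XOR-ing pile 2 (size 14): 48 XOR 14 = 62
After XOR-ing pile 3 (size 31): 62 XOR 31 = 33
After XOR-ing pile 4 (size 83): 33 XOR 83 = 114
After XOR-ing pile 5 (size 68): 114 XOR 68 = 54
After XOR-ing pile 6 (size 48): 54 XOR 48 = 6
The Nim-value of this position is 6.

6


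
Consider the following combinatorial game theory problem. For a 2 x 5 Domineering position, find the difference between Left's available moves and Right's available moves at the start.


Board is 2 x 5 (rows x cols).
Left (vertical) placements: (rows-1) * cols = 1 * 5 = 5
Right (horizontal) placements: rows * (cols-1) = 2 * 4 = 8
Advantage = Left - Right = 5 - 8 = -3

-3


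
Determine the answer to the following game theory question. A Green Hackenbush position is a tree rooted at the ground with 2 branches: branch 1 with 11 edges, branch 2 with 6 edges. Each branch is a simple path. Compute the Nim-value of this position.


The tree has 2 branches from the ground vertex.
In Green Hackenbush, the Nim-value of a simple path of length k is k.
Branch 1: length 11, Nim-value = 11
Branch 2: length 6, Nim-value = 6
Total Nim-value = XOR of all branch values:
0 XOR 11 = 11
11 XOR 6 = 13
Nim-value of the tree = 13

13


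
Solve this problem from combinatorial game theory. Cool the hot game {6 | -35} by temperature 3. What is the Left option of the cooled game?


Original game: {6 | -35} (a switch {a | b} with a > b).
Cooling by t (for t below the temperature (a - b)/2 = 41/2) taxes each move by t: {a | b} cooled by t is {a - t | b + t}.
Cooling amount: t = 3
Cooled Left option: 6 - 3 = 3
Cooled Right option: -35 + 3 = -32
Cooled game: {3 | -32}
Left option = 3

3


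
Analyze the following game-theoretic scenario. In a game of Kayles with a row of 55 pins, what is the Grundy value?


Kayles: a move removes 1 or 2 adjacent pins from a contiguous row.
Removing pins from a row of k leaves two independent rows (a, b) with a + b = k - 1 (one pin) or a + b = k - 2 (two pins); an end removal gives a = 0.
By Sprague-Grundy, G(k) = mex{ G(a) XOR G(b) } over all these splits. G(0) = 0.
G(1): splits (0,0):0^0=0 -> mex({0}) = 1
G(2): splits (0,1):0^1=1 (0,0):0^0=0 -> mex({0, 1}) = 2
G(3): splits (0,2):0^2=2 (1,1):1^1=0 (0,1):0^1=1 -> mex({0, 1, 2}) = 3
G(4): splits (0,3):0^3=3 (1,2):1^2=3 (0,2):0^2=2 (1,1):1^1=0 -> mex({0, 2, 3}) = 1
G(5): splits (0,4):0^1=1 (1,3):1^3=2 (2,2):2^2=0 (0,3):0^3=3 (1,2):1^2=3 -> mex({0, 1, 2, 3}) = 4
G(6) = mex({0, 1, 2, 4}) = 3
G(7) = mex({0, 1, 3, 4, 5}) = 2
G(8) = mex({0, 2, 3, 5, 6}) = 1
G(9) = mex({0, 1, 2, 3, 6, 7}) = 4
G(10) = mex({0, 1, 3, 4, 5, 7}) = 2
G(11) = mex({0, 1, 2, 3, 4, 5}) = 6
G(12) = mex({0, 1, 2, 3, 5, 6, 7}) = 4
G(13) = mex({0, 2, 3, 4, 6, 7}) = 1
G(14) = mex({0, 1, 4, 5, 6, 7}) = 2
G(15) = mex({0, 1, 2, 3, 4, 5, 6}) = 7
G(16) = mex({0, 2, 3, 5, 6, 7}) = 1
G(17) = mex({0, 1, 2, 3, 5, 6, 7}) = 4
G(18) = mex({0, 1, 2, 4, 5, 6}) = 3
G(19) = mex({0, 1, 3, 4, 5, 7}) = 2
G(20) = mex({0, 2, 3, 4, 5, 6, 7}) = 1
G(21) = mex({0, 1, 2, 3, 5, 6, 7}) = 4
G(22) = mex({0, 1, 2, 3, 4, 5, 7}) = 6
G(23) = mex({0, 1, 2, 3, 4, 5, 6}) = 7
G(24) = mex({0, 1, 2, 3, 5, 6, 7}) = 4
G(25) = mex({0, 2, 3, 4, 6, 7}) = 1
G(26) = mex({0, 1, 3, 4, 5, 6, 7}) = 2
G(27) = mex({0, 1, 2, 3, 4, 5, 6, 7}) = 8
G(28) = mex({0, 1, 2, 3, 4, 6, 7, 8}) = 5
G(29) = mex({0, 1, 2, 3, 5, 6, 7, 8, 9}) = 4
G(30) = mex({0, 1, 2, 3, 4, 5, 6, 9, 10}) = 7
G(31) = mex({0, 1, 3, 4, 5, 7, 10, 11}) = 2
G(32) = mex({0, 2, 3, 4, 5, 6, 7, 9, 11}) = 1
G(33) = mex({0, 1, 2, 3, 4, 5, 6, 7, 9, 12}) = 8
G(34) = mex({0, 1, 2, 3, 4, 5, 7, 8, 11, 12}) = 6
G(35) = mex({0, 1, 2, 3, 4, 5, 6, 8, 9, 10, 11}) = 7
G(36) = mex({0, 1, 2, 3, 5, 6, 7, 9, 10}) = 4
G(37) = mex({0, 2, 3, 4, 6, 7, 9, 10, 11, 12}) = 1
G(38) = mex({0, 1, 3, 4, 5, 6, 7, 9, 10, 11, 12}) = 2
G(39) = mex({0, 1, 2, 4, 5, 6, 7, 9, 10, 12, 14}) = 3
G(40) = mex({0, 2, 3, 4, 6, 7, 11, 12, 14}) = 1
G(41) = mex({0, 1, 2, 3, 5, 6, 7, 9, 10, 11, 12}) = 4
G(42) = mex({0, 1, 2, 3, 4, 5, 6, 9, 10}) = 7
G(43) = mex({0, 1, 3, 4, 5, 7, 9, 10, 12, 15}) = 2
G(44) = mex({0, 2, 3, 4, 5, 6, 7, 9, 10, 12, 15}) = 1
G(45) = mex({0, 1, 2, 3, 4, 5, 6, 7, 9, 10, 12, 14}) = 8
G(46) = mex({0, 1, 3, 4, 5, 7, 8, 11, 12, 14}) = 2
G(47) = mex({0, 1, 2, 3, 4, 5, 6, 8, 9, 10, 11, 12}) = 7
G(48) = mex({0, 1, 2, 3, 5, 6, 7, 9, 10}) = 4
G(49) = mex({0, 2, 3, 4, 6, 7, 9, 10, 11, 12, 15}) = 1
G(50) = mex({0, 1, 4, 5, 6, 7, 9, 11, 12, 14, 15}) = 2
G(51) = mex({0, 1, 2, 3, 4, 5, 6, 7, 9, 12, 14, 15}) = 8
G(52) = mex({0, 2, 3, 4, 5, 6, 7, 8, 11, 12, 15}) = 1
G(53) = mex({0, 1, 2, 3, 5, 6, 7, 8, 9, 10, 11, 12}) = 4
G(54) = mex({0, 1, 2, 3, 4, 5, 6, 9, 10}) = 7
G(55) = mex({0, 1, 3, 4, 5, 7, 9, 10, 11, 12}) = 2
Therefore G(55) = 2.

2
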